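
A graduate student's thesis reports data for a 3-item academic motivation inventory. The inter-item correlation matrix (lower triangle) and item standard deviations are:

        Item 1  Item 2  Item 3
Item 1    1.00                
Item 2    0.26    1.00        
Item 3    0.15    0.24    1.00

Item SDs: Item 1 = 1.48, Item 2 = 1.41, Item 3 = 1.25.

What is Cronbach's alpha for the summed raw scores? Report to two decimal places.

Σσ²ᵢ = 1.48² + 1.41² + 1.25² = 5.7410
Covariances σ_ij = r_ij · s_i · s_j:
  σ(Item 1,Item 2) = 0.26 × 1.48 × 1.41 = 0.5426
  σ(Item 1,Item 3) = 0.15 × 1.48 × 1.25 = 0.2775
  σ(Item 2,Item 3) = 0.24 × 1.41 × 1.25 = 0.4230
σ²_T = Σσ²ᵢ + 2·Σσ_ij = 5.7410 + 2 × 1.2431 = 8.2272
α = (3/2)·(1 − 5.7410/8.2272) = 0.45

α = 0.45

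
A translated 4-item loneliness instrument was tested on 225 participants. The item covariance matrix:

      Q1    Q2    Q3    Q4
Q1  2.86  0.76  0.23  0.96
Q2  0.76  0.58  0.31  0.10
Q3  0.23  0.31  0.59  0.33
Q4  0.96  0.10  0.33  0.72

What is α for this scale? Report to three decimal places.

Σσᵢ² = 2.86 + 0.58 + 0.59 + 0.72 = 4.75
Σ_{i<j} σ_ij = 2.69
σ²_T = 4.75 + 2 × 2.69 = 10.13
α = (k/(k−1))·(1 − Σσᵢ²/σ²_T) = (4/3)·(1 − 4.75/10.13) = 0.708

α = 0.708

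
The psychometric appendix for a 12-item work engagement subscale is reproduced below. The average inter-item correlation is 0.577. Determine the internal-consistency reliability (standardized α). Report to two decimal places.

Standardized α = k·r̄ / (1 + (k−1)·r̄) = 12 × 0.577 / (1 + 11 × 0.577)
  = 6.9240 / 7.3470 = 0.94

standardized α = 0.94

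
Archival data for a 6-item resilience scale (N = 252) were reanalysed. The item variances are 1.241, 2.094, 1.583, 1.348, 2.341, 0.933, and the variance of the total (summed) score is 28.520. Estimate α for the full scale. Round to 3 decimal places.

α = 0.799

Σσᵢ² = 1.241 + 2.094 + 1.583 + 1.348 + 2.341 + 0.933 = 9.540
α = (k/(k−1))·(1 − Σσᵢ²/total variance) = (6/5)·(1 − 9.540/28.520) = 0.799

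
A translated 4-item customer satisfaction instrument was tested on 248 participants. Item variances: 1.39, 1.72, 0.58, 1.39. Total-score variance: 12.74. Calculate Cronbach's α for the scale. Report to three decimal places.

Cronbach's α = 0.802

Σσᵢ² = 1.39 + 1.72 + 0.58 + 1.39 = 5.08
α = (k/(k−1))·(1 − Σσᵢ²/total variance) = (4/3)·(1 − 5.08/12.74) = 0.802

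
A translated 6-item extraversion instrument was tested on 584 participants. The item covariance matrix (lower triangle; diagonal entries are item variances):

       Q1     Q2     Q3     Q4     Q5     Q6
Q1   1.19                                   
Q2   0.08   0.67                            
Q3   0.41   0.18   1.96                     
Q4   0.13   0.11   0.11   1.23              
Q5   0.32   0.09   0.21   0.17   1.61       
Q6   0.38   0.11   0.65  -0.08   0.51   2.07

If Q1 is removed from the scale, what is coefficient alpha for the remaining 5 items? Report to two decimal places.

Remaining items: Q2, Q3, Q4, Q5, Q6 (k = 5).
Σσᵢ² = 0.67 + 1.96 + 1.23 + 1.61 + 2.07 = 7.54
total variance = 7.54 + 2 × 2.06 = 11.66
α (item deleted) = (5/4)·(1 − 7.54/11.66) = 0.44

coefficient alpha = 0.44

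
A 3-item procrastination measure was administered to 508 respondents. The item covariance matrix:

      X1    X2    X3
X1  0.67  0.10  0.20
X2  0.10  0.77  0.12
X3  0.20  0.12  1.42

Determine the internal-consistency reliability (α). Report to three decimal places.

α = 0.341

ΣVar(i) = 0.67 + 0.77 + 1.42 = 2.86
Sum of off-diagonal covariances = 0.42
σ²_total = 2.86 + 2 × 0.42 = 3.70
α = (k/(k−1))·(1 − ΣVar(i)/σ²_total) = (3/2)·(1 − 2.86/3.70) = 0.341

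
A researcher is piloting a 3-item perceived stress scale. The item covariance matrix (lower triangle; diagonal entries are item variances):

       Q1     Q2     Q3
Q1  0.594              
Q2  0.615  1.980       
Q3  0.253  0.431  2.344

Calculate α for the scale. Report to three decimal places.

Σσᵢ² = 0.594 + 1.980 + 2.344 = 4.918
Σ_{i<j} σ_ij = 1.299
σ²_total = 4.918 + 2 × 1.299 = 7.516
α = (k/(k−1))·(1 − Σσᵢ²/σ²_total) = (3/2)·(1 − 4.918/7.516) = 0.518

α = 0.518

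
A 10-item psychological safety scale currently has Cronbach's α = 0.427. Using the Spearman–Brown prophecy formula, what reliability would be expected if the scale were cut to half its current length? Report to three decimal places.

Length factor m = 1/2
α' = m·α / (1 − (1−m)·α)
   = 1/2 × 0.427 / (1 − (1 − 1/2) × 0.427)
   = 0.2135 / 0.7865 = 0.271

predicted reliability = 0.271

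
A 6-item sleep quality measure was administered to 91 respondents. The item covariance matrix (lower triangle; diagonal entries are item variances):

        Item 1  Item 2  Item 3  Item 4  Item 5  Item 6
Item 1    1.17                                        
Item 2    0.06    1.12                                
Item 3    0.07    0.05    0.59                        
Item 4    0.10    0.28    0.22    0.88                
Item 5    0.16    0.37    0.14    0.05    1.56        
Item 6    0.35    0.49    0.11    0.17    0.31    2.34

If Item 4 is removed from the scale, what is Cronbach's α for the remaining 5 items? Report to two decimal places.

Remaining items: Item 1, Item 2, Item 3, Item 5, Item 6 (k = 5).
Σσ²ᵢ = 1.17 + 1.12 + 0.59 + 1.56 + 2.34 = 6.78
σ²_total = 6.78 + 2 × 2.11 = 11.00
α (item deleted) = (5/4)·(1 − 6.78/11.00) = 0.48

Cronbach's α = 0.48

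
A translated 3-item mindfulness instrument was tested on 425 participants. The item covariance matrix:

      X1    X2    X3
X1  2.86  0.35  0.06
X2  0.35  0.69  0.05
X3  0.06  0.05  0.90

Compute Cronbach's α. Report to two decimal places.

Σσᵢ² = 2.86 + 0.69 + 0.90 = 4.45
Σ_{i<j} σ_ij = 0.46
σ²_total = 4.45 + 2 × 0.46 = 5.37
α = (k/(k−1))·(1 − Σσᵢ²/σ²_total) = (3/2)·(1 − 4.45/5.37) = 0.26

Cronbach's α = 0.26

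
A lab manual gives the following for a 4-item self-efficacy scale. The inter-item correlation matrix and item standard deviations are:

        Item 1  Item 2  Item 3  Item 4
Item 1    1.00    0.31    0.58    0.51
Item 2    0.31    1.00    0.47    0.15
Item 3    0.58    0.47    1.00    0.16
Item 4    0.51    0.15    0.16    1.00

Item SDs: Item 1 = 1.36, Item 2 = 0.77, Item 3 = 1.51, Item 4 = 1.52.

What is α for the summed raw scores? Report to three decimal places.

Σσ²ᵢ = 1.36² + 0.77² + 1.51² + 1.52² = 7.0330
Covariances σ_ij = r_ij · s_i · s_j:
  σ(Item 1,Item 2) = 0.31 × 1.36 × 0.77 = 0.3246
  σ(Item 1,Item 3) = 0.58 × 1.36 × 1.51 = 1.1911
  σ(Item 1,Item 4) = 0.51 × 1.36 × 1.52 = 1.0543
  σ(Item 2,Item 3) = 0.47 × 0.77 × 1.51 = 0.5465
  σ(Item 2,Item 4) = 0.15 × 0.77 × 1.52 = 0.1756
  σ(Item 3,Item 4) = 0.16 × 1.51 × 1.52 = 0.3672
σ²_T = Σσ²ᵢ + 2·Σσ_ij = 7.0330 + 2 × 3.6593 = 14.3516
α = (4/3)·(1 − 7.0330/14.3516) = 0.680

α = 0.680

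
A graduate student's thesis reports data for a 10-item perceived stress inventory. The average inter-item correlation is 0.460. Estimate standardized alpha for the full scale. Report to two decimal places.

Standardized α = k·r̄ / (1 + (k−1)·r̄) = 10 × 0.460 / (1 + 9 × 0.460)
  = 4.6000 / 5.1400 = 0.89

standardized alpha = 0.89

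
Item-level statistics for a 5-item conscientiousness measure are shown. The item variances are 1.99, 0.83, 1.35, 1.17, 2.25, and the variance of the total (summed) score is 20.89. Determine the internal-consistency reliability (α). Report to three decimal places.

ΣVar(i) = 1.99 + 0.83 + 1.35 + 1.17 + 2.25 = 7.59
α = (k/(k−1))·(1 − ΣVar(i)/σ²_T) = (5/4)·(1 − 7.59/20.89) = 0.796

α = 0.796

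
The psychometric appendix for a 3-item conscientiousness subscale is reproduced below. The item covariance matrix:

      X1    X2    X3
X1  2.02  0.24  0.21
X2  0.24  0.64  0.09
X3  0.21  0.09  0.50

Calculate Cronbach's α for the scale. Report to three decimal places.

α = 0.382

Σσ²ᵢ = 2.02 + 0.64 + 0.50 = 3.16
Sum of off-diagonal covariances = 0.54
total variance = 3.16 + 2 × 0.54 = 4.24
α = (k/(k−1))·(1 − Σσ²ᵢ/total variance) = (3/2)·(1 − 3.16/4.24) = 0.382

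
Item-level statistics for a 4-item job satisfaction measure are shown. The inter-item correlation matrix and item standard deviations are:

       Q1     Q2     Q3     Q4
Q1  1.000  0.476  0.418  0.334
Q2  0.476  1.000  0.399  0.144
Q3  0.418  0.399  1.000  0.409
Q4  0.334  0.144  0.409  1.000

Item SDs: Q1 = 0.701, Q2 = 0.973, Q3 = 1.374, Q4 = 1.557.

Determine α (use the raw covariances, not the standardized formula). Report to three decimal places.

Σσ²ᵢ = 0.701² + 0.973² + 1.374² + 1.557² = 5.7503
Covariances σ_ij = r_ij · s_i · s_j:
  σ(Q1,Q2) = 0.476 × 0.701 × 0.973 = 0.3247
  σ(Q1,Q3) = 0.418 × 0.701 × 1.374 = 0.4026
  σ(Q1,Q4) = 0.334 × 0.701 × 1.557 = 0.3645
  σ(Q2,Q3) = 0.399 × 0.973 × 1.374 = 0.5334
  σ(Q2,Q4) = 0.144 × 0.973 × 1.557 = 0.2182
  σ(Q3,Q4) = 0.409 × 1.374 × 1.557 = 0.8750
σ²_T = Σσ²ᵢ + 2·Σσ_ij = 5.7503 + 2 × 2.7184 = 11.1871
α = (4/3)·(1 − 5.7503/11.1871) = 0.648

α = 0.648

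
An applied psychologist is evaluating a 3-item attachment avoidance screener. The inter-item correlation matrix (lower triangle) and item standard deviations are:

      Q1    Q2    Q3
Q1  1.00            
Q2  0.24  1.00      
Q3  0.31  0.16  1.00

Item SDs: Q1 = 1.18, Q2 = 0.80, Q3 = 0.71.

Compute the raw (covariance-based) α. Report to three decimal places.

Σσ²ᵢ = 1.18² + 0.80² + 0.71² = 2.5365
Covariances σ_ij = r_ij · s_i · s_j:
  σ(Q1,Q2) = 0.24 × 1.18 × 0.80 = 0.2266
  σ(Q1,Q3) = 0.31 × 1.18 × 0.71 = 0.2597
  σ(Q2,Q3) = 0.16 × 0.80 × 0.71 = 0.0909
σ²_T = Σσ²ᵢ + 2·Σσ_ij = 2.5365 + 2 × 0.5772 = 3.6909
α = (3/2)·(1 − 2.5365/3.6909) = 0.469

α = 0.469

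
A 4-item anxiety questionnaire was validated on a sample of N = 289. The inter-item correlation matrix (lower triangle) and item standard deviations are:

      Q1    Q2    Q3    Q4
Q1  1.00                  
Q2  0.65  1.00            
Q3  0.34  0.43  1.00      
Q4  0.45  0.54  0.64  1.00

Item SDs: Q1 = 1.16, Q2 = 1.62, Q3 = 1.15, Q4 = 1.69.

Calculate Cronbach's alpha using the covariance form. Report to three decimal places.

Cronbach's alpha = 0.798

Σσ²ᵢ = 1.16² + 1.62² + 1.15² + 1.69² = 8.1486
Covariances σ_ij = r_ij · s_i · s_j:
  σ(Q1,Q2) = 0.65 × 1.16 × 1.62 = 1.2215
  σ(Q1,Q3) = 0.34 × 1.16 × 1.15 = 0.4536
  σ(Q1,Q4) = 0.45 × 1.16 × 1.69 = 0.8822
  σ(Q2,Q3) = 0.43 × 1.62 × 1.15 = 0.8011
  σ(Q2,Q4) = 0.54 × 1.62 × 1.69 = 1.4784
  σ(Q3,Q4) = 0.64 × 1.15 × 1.69 = 1.2438
σ²_T = Σσ²ᵢ + 2·Σσ_ij = 8.1486 + 2 × 6.0806 = 20.3098
α = (4/3)·(1 − 8.1486/20.3098) = 0.798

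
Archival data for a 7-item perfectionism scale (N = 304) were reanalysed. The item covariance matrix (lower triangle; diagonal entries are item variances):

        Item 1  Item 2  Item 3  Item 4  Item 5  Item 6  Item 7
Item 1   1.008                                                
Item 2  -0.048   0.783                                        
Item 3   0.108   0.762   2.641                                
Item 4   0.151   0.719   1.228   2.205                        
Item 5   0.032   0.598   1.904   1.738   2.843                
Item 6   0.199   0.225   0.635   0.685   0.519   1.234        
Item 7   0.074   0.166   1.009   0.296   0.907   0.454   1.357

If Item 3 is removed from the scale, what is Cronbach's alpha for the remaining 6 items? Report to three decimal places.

α = 0.705

Remaining items: Item 1, Item 2, Item 4, Item 5, Item 6, Item 7 (k = 6).
ΣVar(i) = 1.008 + 0.783 + 2.205 + 2.843 + 1.234 + 1.357 = 9.430
total variance = 9.430 + 2 × 6.715 = 22.860
α (item deleted) = (6/5)·(1 − 9.430/22.860) = 0.705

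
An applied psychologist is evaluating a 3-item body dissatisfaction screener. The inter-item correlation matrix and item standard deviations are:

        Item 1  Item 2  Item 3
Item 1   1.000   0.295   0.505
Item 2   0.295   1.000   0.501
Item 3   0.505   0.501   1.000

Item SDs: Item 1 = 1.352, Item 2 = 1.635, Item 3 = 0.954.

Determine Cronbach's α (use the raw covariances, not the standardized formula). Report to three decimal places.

Cronbach's α = 0.653

Σσ²ᵢ = 1.352² + 1.635² + 0.954² = 5.4112
Covariances σ_ij = r_ij · s_i · s_j:
  σ(Item 1,Item 2) = 0.295 × 1.352 × 1.635 = 0.6521
  σ(Item 1,Item 3) = 0.505 × 1.352 × 0.954 = 0.6514
  σ(Item 2,Item 3) = 0.501 × 1.635 × 0.954 = 0.7815
σ²_T = Σσ²ᵢ + 2·Σσ_ij = 5.4112 + 2 × 2.0850 = 9.5812
α = (3/2)·(1 − 5.4112/9.5812) = 0.653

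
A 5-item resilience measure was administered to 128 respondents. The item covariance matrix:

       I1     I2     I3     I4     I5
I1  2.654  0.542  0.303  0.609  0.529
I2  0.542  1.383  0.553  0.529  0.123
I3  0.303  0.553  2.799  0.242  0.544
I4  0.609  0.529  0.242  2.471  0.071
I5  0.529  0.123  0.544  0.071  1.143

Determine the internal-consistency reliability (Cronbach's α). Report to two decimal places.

sum of item variances = 2.654 + 1.383 + 2.799 + 2.471 + 1.143 = 10.450
Sum of the distinct covariances = 4.045
Var(T) = 10.450 + 2 × 4.045 = 18.540
α = (k/(k−1))·(1 − sum of item variances/Var(T)) = (5/4)·(1 − 10.450/18.540) = 0.55

α = 0.55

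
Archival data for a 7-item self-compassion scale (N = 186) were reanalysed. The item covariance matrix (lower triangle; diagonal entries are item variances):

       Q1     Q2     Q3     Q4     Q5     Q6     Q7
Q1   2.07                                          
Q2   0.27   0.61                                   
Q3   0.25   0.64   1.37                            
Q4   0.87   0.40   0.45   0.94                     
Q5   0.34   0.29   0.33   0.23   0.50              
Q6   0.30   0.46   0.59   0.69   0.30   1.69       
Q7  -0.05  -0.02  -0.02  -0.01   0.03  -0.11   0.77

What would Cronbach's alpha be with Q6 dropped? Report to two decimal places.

Cronbach's alpha = 0.67

Remaining items: Q1, Q2, Q3, Q4, Q5, Q7 (k = 6).
Σσᵢ² = 2.07 + 0.61 + 1.37 + 0.94 + 0.50 + 0.77 = 6.26
σ²_T = 6.26 + 2 × 4.00 = 14.26
α (item deleted) = (6/5)·(1 − 6.26/14.26) = 0.67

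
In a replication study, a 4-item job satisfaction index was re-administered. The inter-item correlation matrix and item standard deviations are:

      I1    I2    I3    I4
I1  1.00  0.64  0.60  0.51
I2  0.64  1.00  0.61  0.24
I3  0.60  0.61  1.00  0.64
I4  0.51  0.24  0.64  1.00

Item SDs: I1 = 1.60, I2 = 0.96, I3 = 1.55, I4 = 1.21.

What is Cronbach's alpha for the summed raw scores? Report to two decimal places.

α = 0.82

Σσ²ᵢ = 1.60² + 0.96² + 1.55² + 1.21² = 7.3482
Covariances σ_ij = r_ij · s_i · s_j:
  σ(I1,I2) = 0.64 × 1.60 × 0.96 = 0.9830
  σ(I1,I3) = 0.60 × 1.60 × 1.55 = 1.4880
  σ(I1,I4) = 0.51 × 1.60 × 1.21 = 0.9874
  σ(I2,I3) = 0.61 × 0.96 × 1.55 = 0.9077
  σ(I2,I4) = 0.24 × 0.96 × 1.21 = 0.2788
  σ(I3,I4) = 0.64 × 1.55 × 1.21 = 1.2003
σ²_T = Σσ²ᵢ + 2·Σσ_ij = 7.3482 + 2 × 5.8452 = 19.0386
α = (4/3)·(1 − 7.3482/19.0386) = 0.82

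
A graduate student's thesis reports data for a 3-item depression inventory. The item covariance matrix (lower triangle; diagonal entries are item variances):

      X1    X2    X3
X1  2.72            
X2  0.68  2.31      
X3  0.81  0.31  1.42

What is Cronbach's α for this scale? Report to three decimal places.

α = 0.537

ΣVar(i) = 2.72 + 2.31 + 1.42 = 6.45
Σ_{i<j} σ_ij = 1.80
Var(T) = 6.45 + 2 × 1.80 = 10.05
α = (k/(k−1))·(1 − ΣVar(i)/Var(T)) = (3/2)·(1 − 6.45/10.05) = 0.537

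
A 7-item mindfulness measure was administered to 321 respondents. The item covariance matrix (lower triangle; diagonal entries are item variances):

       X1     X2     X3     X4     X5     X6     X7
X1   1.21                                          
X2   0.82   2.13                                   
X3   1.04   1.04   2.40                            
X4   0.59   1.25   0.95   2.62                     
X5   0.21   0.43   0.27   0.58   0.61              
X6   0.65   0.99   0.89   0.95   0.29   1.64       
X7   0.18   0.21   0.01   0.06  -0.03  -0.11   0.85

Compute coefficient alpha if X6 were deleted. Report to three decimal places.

Remaining items: X1, X2, X3, X4, X5, X7 (k = 6).
sum of item variances = 1.21 + 2.13 + 2.40 + 2.62 + 0.61 + 0.85 = 9.82
Var(T) = 9.82 + 2 × 7.61 = 25.04
α (item deleted) = (6/5)·(1 − 9.82/25.04) = 0.729

coefficient alpha = 0.729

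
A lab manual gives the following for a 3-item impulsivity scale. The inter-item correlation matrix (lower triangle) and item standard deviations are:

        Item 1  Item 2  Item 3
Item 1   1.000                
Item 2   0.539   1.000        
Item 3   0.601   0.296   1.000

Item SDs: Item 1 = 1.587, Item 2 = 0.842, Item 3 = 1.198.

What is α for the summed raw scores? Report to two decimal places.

Σσ²ᵢ = 1.587² + 0.842² + 1.198² = 4.6627
Covariances σ_ij = r_ij · s_i · s_j:
  σ(Item 1,Item 2) = 0.539 × 1.587 × 0.842 = 0.7202
  σ(Item 1,Item 3) = 0.601 × 1.587 × 1.198 = 1.1426
  σ(Item 2,Item 3) = 0.296 × 0.842 × 1.198 = 0.2986
σ²_T = Σσ²ᵢ + 2·Σσ_ij = 4.6627 + 2 × 2.1614 = 8.9855
α = (3/2)·(1 − 4.6627/8.9855) = 0.72

α = 0.72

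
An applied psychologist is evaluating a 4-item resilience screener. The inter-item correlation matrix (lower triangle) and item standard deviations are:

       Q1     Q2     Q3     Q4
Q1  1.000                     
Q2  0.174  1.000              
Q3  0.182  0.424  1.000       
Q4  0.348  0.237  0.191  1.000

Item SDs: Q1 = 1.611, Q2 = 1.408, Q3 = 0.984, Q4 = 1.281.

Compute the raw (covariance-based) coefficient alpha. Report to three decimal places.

Σσ²ᵢ = 1.611² + 1.408² + 0.984² + 1.281² = 7.1870
Covariances σ_ij = r_ij · s_i · s_j:
  σ(Q1,Q2) = 0.174 × 1.611 × 1.408 = 0.3947
  σ(Q1,Q3) = 0.182 × 1.611 × 0.984 = 0.2885
  σ(Q1,Q4) = 0.348 × 1.611 × 1.281 = 0.7182
  σ(Q2,Q3) = 0.424 × 1.408 × 0.984 = 0.5874
  σ(Q2,Q4) = 0.237 × 1.408 × 1.281 = 0.4275
  σ(Q3,Q4) = 0.191 × 0.984 × 1.281 = 0.2408
σ²_T = Σσ²ᵢ + 2·Σσ_ij = 7.1870 + 2 × 2.6571 = 12.5012
α = (4/3)·(1 − 7.1870/12.5012) = 0.567

α = 0.567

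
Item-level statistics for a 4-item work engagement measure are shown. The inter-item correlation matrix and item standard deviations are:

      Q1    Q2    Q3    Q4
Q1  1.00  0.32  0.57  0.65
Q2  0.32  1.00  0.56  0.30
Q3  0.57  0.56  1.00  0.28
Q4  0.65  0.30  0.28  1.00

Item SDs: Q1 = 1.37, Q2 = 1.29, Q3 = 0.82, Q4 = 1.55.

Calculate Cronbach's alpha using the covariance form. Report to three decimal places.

Σσ²ᵢ = 1.37² + 1.29² + 0.82² + 1.55² = 6.6159
Covariances σ_ij = r_ij · s_i · s_j:
  σ(Q1,Q2) = 0.32 × 1.37 × 1.29 = 0.5655
  σ(Q1,Q3) = 0.57 × 1.37 × 0.82 = 0.6403
  σ(Q1,Q4) = 0.65 × 1.37 × 1.55 = 1.3803
  σ(Q2,Q3) = 0.56 × 1.29 × 0.82 = 0.5924
  σ(Q2,Q4) = 0.30 × 1.29 × 1.55 = 0.5998
  σ(Q3,Q4) = 0.28 × 0.82 × 1.55 = 0.3559
σ²_T = Σσ²ᵢ + 2·Σσ_ij = 6.6159 + 2 × 4.1342 = 14.8843
α = (4/3)·(1 − 6.6159/14.8843) = 0.741

Cronbach's alpha = 0.741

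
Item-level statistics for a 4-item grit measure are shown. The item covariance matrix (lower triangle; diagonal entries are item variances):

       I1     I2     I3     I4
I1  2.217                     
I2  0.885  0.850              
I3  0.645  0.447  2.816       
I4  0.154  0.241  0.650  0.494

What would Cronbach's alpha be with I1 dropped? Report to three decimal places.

Remaining items: I2, I3, I4 (k = 3).
Σσ²ᵢ = 0.850 + 2.816 + 0.494 = 4.160
σ²_T = 4.160 + 2 × 1.338 = 6.836
α (item deleted) = (3/2)·(1 − 4.160/6.836) = 0.587

α = 0.587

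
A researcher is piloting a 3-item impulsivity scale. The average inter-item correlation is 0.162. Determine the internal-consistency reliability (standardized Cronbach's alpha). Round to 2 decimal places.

α = 0.37

Standardized α = k·r̄ / (1 + (k−1)·r̄) = 3 × 0.162 / (1 + 2 × 0.162)
  = 0.4860 / 1.3240 = 0.37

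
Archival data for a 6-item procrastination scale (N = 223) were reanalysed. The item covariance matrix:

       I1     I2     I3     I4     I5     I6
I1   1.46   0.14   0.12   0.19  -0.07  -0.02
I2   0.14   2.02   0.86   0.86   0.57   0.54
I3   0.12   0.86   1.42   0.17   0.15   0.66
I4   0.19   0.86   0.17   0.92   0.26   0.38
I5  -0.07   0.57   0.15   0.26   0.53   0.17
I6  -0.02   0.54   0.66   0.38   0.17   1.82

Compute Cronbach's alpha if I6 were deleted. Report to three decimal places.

Remaining items: I1, I2, I3, I4, I5 (k = 5).
sum of item variances = 1.46 + 2.02 + 1.42 + 0.92 + 0.53 = 6.35
σ²_T = 6.35 + 2 × 3.25 = 12.85
α (item deleted) = (5/4)·(1 − 6.35/12.85) = 0.632

Cronbach's alpha = 0.632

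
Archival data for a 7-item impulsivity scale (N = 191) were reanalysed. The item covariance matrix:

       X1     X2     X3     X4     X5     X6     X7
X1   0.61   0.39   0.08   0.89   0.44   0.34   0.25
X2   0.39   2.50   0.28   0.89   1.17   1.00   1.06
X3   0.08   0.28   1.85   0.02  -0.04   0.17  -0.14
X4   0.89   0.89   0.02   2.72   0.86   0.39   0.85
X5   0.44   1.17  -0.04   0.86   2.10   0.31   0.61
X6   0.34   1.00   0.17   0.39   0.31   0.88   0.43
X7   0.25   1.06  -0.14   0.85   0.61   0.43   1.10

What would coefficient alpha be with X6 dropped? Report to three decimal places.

α = 0.700

Remaining items: X1, X2, X3, X4, X5, X7 (k = 6).
Σσ²ᵢ = 0.61 + 2.50 + 1.85 + 2.72 + 2.10 + 1.10 = 10.88
σ²_T = 10.88 + 2 × 7.61 = 26.10
α (item deleted) = (6/5)·(1 − 10.88/26.10) = 0.700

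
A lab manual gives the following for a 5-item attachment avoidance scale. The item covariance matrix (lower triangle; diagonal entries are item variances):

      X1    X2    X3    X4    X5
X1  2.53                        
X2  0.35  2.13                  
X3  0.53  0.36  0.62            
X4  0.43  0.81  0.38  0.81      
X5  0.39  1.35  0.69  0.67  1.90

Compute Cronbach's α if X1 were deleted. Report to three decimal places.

Remaining items: X2, X3, X4, X5 (k = 4).
Σσᵢ² = 2.13 + 0.62 + 0.81 + 1.90 = 5.46
Var(T) = 5.46 + 2 × 4.26 = 13.98
α (item deleted) = (4/3)·(1 − 5.46/13.98) = 0.813

Cronbach's α = 0.813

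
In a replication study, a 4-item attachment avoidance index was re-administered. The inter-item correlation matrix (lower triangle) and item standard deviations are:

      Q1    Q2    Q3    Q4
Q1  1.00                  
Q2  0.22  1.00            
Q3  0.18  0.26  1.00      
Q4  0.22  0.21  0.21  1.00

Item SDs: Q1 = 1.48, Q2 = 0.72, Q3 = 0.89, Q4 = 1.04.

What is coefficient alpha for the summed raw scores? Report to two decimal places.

coefficient alpha = 0.49

Σσ²ᵢ = 1.48² + 0.72² + 0.89² + 1.04² = 4.5825
Covariances σ_ij = r_ij · s_i · s_j:
  σ(Q1,Q2) = 0.22 × 1.48 × 0.72 = 0.2344
  σ(Q1,Q3) = 0.18 × 1.48 × 0.89 = 0.2371
  σ(Q1,Q4) = 0.22 × 1.48 × 1.04 = 0.3386
  σ(Q2,Q3) = 0.26 × 0.72 × 0.89 = 0.1666
  σ(Q2,Q4) = 0.21 × 0.72 × 1.04 = 0.1572
  σ(Q3,Q4) = 0.21 × 0.89 × 1.04 = 0.1944
σ²_T = Σσ²ᵢ + 2·Σσ_ij = 4.5825 + 2 × 1.3283 = 7.2391
α = (4/3)·(1 − 4.5825/7.2391) = 0.49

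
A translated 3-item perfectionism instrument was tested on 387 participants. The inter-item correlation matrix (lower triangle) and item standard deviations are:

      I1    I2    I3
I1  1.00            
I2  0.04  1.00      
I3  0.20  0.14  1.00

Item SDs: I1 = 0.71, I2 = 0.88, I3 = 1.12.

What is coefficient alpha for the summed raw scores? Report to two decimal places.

coefficient alpha = 0.30

Σσ²ᵢ = 0.71² + 0.88² + 1.12² = 2.5329
Covariances σ_ij = r_ij · s_i · s_j:
  σ(I1,I2) = 0.04 × 0.71 × 0.88 = 0.0250
  σ(I1,I3) = 0.20 × 0.71 × 1.12 = 0.1590
  σ(I2,I3) = 0.14 × 0.88 × 1.12 = 0.1380
σ²_T = Σσ²ᵢ + 2·Σσ_ij = 2.5329 + 2 × 0.3220 = 3.1769
α = (3/2)·(1 − 2.5329/3.1769) = 0.30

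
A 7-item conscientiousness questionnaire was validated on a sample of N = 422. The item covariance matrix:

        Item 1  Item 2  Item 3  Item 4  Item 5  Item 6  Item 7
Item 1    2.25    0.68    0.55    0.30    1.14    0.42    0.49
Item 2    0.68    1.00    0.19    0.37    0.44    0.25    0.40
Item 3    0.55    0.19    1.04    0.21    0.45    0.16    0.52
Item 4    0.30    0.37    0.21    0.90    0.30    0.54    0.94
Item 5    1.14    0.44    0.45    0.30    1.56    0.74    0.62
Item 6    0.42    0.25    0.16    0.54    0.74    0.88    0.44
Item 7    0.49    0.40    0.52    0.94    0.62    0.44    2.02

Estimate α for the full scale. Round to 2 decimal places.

α = 0.79

Σσ²ᵢ = 2.25 + 1.00 + 1.04 + 0.90 + 1.56 + 0.88 + 2.02 = 9.65
Sum of the distinct covariances = 10.15
σ²_T = 9.65 + 2 × 10.15 = 29.95
α = (k/(k−1))·(1 − Σσ²ᵢ/σ²_T) = (7/6)·(1 − 9.65/29.95) = 0.79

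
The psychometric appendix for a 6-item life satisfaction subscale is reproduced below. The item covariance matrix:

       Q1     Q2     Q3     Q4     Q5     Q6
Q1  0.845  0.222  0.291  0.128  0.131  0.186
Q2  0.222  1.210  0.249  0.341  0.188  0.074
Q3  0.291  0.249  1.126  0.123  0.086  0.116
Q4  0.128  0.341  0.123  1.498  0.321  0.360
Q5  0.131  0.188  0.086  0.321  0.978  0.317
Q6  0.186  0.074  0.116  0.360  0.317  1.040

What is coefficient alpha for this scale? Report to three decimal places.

α = 0.580

sum of item variances = 0.845 + 1.210 + 1.126 + 1.498 + 0.978 + 1.040 = 6.697
Σ_{i<j} σ_ij = 3.133
σ²_total = 6.697 + 2 × 3.133 = 12.963
α = (k/(k−1))·(1 − sum of item variances/σ²_total) = (6/5)·(1 − 6.697/12.963) = 0.580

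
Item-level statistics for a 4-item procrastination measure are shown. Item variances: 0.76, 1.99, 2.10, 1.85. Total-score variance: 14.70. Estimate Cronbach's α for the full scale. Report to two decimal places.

α = 0.73

sum of item variances = 0.76 + 1.99 + 2.10 + 1.85 = 6.70
α = (k/(k−1))·(1 − sum of item variances/σ²_T) = (4/3)·(1 − 6.70/14.70) = 0.73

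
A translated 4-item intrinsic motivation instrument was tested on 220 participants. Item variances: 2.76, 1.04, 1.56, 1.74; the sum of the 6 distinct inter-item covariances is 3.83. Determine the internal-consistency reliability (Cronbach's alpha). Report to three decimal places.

ΣVar(i) = 2.76 + 1.04 + 1.56 + 1.74 = 7.10
Sum of distinct covariances = 3.83
Var(T) = ΣVar(i) + 2·Σcov = 7.10 + 2 × 3.83 = 14.76
α = (4/3)·(1 − 7.10/14.76) = 0.692

α = 0.692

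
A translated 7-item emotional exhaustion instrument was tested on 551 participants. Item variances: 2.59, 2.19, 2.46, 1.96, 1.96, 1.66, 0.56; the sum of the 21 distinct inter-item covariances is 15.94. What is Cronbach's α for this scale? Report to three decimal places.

Cronbach's α = 0.822

Σσ²ᵢ = 2.59 + 2.19 + 2.46 + 1.96 + 1.96 + 1.66 + 0.56 = 13.38
Sum of distinct covariances = 15.94
σ²_total = Σσ²ᵢ + 2·Σcov = 13.38 + 2 × 15.94 = 45.26
α = (7/6)·(1 − 13.38/45.26) = 0.822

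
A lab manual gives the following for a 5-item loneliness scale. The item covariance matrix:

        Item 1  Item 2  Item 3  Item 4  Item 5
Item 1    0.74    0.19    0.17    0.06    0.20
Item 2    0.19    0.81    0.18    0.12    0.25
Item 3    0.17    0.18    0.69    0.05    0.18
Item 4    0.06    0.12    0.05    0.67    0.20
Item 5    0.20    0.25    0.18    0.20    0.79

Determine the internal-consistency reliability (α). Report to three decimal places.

α = 0.580

ΣVar(i) = 0.74 + 0.81 + 0.69 + 0.67 + 0.79 = 3.70
Σ_{i<j} σ_ij = 1.60
σ²_total = 3.70 + 2 × 1.60 = 6.90
α = (k/(k−1))·(1 − ΣVar(i)/σ²_total) = (5/4)·(1 − 3.70/6.90) = 0.580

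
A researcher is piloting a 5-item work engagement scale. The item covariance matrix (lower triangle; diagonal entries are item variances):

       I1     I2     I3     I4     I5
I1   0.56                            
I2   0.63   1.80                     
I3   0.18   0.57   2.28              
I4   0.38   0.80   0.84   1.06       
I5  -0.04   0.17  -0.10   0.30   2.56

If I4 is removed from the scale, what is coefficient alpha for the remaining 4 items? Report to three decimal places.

Remaining items: I1, I2, I3, I5 (k = 4).
Σσ²ᵢ = 0.56 + 1.80 + 2.28 + 2.56 = 7.20
σ²_T = 7.20 + 2 × 1.41 = 10.02
α (item deleted) = (4/3)·(1 − 7.20/10.02) = 0.375

coefficient alpha = 0.375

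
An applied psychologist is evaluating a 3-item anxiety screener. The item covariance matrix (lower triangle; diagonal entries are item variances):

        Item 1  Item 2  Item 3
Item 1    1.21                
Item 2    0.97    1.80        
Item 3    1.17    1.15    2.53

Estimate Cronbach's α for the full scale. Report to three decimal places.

α = 0.814

Σσᵢ² = 1.21 + 1.80 + 2.53 = 5.54
Σ_{i<j} σ_ij = 3.29
σ²_total = 5.54 + 2 × 3.29 = 12.12
α = (k/(k−1))·(1 − Σσᵢ²/σ²_total) = (3/2)·(1 − 5.54/12.12) = 0.814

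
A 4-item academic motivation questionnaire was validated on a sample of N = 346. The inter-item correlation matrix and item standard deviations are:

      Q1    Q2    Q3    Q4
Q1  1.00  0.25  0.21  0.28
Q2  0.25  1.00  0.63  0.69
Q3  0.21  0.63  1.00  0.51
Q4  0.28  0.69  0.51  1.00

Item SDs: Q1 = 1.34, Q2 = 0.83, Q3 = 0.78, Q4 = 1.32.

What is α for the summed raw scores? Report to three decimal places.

Σσ²ᵢ = 1.34² + 0.83² + 0.78² + 1.32² = 4.8353
Covariances σ_ij = r_ij · s_i · s_j:
  σ(Q1,Q2) = 0.25 × 1.34 × 0.83 = 0.2781
  σ(Q1,Q3) = 0.21 × 1.34 × 0.78 = 0.2195
  σ(Q1,Q4) = 0.28 × 1.34 × 1.32 = 0.4953
  σ(Q2,Q3) = 0.63 × 0.83 × 0.78 = 0.4079
  σ(Q2,Q4) = 0.69 × 0.83 × 1.32 = 0.7560
  σ(Q3,Q4) = 0.51 × 0.78 × 1.32 = 0.5251
σ²_T = Σσ²ᵢ + 2·Σσ_ij = 4.8353 + 2 × 2.6819 = 10.1991
α = (4/3)·(1 − 4.8353/10.1991) = 0.701

α = 0.701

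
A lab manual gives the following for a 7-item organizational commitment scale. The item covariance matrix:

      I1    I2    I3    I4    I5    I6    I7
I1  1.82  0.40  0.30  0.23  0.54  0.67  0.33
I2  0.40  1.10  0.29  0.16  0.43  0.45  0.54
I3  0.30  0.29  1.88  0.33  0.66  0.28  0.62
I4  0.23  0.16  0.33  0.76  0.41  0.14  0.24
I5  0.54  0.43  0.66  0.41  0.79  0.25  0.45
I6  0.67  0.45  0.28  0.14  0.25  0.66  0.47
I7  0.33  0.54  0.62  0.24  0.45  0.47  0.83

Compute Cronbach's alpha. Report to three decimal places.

Σσ²ᵢ = 1.82 + 1.10 + 1.88 + 0.76 + 0.79 + 0.66 + 0.83 = 7.84
Sum of off-diagonal covariances = 8.19
total variance = 7.84 + 2 × 8.19 = 24.22
α = (k/(k−1))·(1 − Σσ²ᵢ/total variance) = (7/6)·(1 − 7.84/24.22) = 0.789

α = 0.789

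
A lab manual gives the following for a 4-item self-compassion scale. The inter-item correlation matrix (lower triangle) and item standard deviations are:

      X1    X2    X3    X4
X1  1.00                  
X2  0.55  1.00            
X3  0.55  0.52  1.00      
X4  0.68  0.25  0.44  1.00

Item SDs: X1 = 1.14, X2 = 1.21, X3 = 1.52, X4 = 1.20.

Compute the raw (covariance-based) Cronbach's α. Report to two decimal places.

Cronbach's α = 0.79

Σσ²ᵢ = 1.14² + 1.21² + 1.52² + 1.20² = 6.5141
Covariances σ_ij = r_ij · s_i · s_j:
  σ(X1,X2) = 0.55 × 1.14 × 1.21 = 0.7587
  σ(X1,X3) = 0.55 × 1.14 × 1.52 = 0.9530
  σ(X1,X4) = 0.68 × 1.14 × 1.20 = 0.9302
  σ(X2,X3) = 0.52 × 1.21 × 1.52 = 0.9564
  σ(X2,X4) = 0.25 × 1.21 × 1.20 = 0.3630
  σ(X3,X4) = 0.44 × 1.52 × 1.20 = 0.8026
σ²_T = Σσ²ᵢ + 2·Σσ_ij = 6.5141 + 2 × 4.7639 = 16.0419
α = (4/3)·(1 − 6.5141/16.0419) = 0.79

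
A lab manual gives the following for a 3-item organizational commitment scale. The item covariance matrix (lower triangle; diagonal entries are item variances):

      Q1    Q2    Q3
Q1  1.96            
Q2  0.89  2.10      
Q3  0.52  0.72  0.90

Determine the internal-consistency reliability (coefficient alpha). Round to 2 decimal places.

ΣVar(i) = 1.96 + 2.10 + 0.90 = 4.96
Sum of the distinct covariances = 2.13
σ²_total = 4.96 + 2 × 2.13 = 9.22
α = (k/(k−1))·(1 − ΣVar(i)/σ²_total) = (3/2)·(1 − 4.96/9.22) = 0.69

coefficient alpha = 0.69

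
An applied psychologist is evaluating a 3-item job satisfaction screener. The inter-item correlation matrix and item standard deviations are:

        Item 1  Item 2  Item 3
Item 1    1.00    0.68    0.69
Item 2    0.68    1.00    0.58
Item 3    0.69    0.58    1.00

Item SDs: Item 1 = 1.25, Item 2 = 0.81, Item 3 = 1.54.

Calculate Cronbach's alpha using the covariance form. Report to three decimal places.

Cronbach's alpha = 0.816

Σσ²ᵢ = 1.25² + 0.81² + 1.54² = 4.5902
Covariances σ_ij = r_ij · s_i · s_j:
  σ(Item 1,Item 2) = 0.68 × 1.25 × 0.81 = 0.6885
  σ(Item 1,Item 3) = 0.69 × 1.25 × 1.54 = 1.3282
  σ(Item 2,Item 3) = 0.58 × 0.81 × 1.54 = 0.7235
σ²_T = Σσ²ᵢ + 2·Σσ_ij = 4.5902 + 2 × 2.7402 = 10.0706
α = (3/2)·(1 − 4.5902/10.0706) = 0.816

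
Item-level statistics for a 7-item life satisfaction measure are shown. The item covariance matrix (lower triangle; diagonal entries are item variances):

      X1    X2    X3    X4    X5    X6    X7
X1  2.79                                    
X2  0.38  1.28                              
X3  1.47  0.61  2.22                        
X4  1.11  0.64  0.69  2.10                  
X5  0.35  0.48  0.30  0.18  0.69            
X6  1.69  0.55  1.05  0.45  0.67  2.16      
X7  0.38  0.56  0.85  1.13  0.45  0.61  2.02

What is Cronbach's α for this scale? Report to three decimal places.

ΣVar(i) = 2.79 + 1.28 + 2.22 + 2.10 + 0.69 + 2.16 + 2.02 = 13.26
Σ_{i<j} σ_ij = 14.60
σ²_total = 13.26 + 2 × 14.60 = 42.46
α = (k/(k−1))·(1 − ΣVar(i)/σ²_total) = (7/6)·(1 − 13.26/42.46) = 0.802

Cronbach's α = 0.802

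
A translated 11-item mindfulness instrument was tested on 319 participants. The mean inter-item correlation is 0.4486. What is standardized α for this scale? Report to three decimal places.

Standardized α = k·r̄ / (1 + (k−1)·r̄) = 11 × 0.4486 / (1 + 10 × 0.4486)
  = 4.9346 / 5.4860 = 0.899

standardized α = 0.899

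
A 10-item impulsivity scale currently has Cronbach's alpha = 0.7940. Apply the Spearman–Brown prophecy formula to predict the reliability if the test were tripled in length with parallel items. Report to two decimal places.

Length factor m = 3
α' = m·α / (1 + (m−1)·α)
   = 3 × 0.7940 / (1 + (3 − 1) × 0.7940)
   = 2.3820 / 2.5880 = 0.92

predicted reliability = 0.92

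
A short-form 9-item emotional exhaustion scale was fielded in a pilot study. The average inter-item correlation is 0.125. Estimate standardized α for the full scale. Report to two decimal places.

Standardized α = k·r̄ / (1 + (k−1)·r̄) = 9 × 0.125 / (1 + 8 × 0.125)
  = 1.1250 / 2.0000 = 0.56

standardized α = 0.56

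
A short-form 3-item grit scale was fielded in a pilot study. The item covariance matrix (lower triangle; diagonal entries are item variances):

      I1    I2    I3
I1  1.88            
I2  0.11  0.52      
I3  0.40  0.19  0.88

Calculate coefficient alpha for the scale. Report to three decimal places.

Σσᵢ² = 1.88 + 0.52 + 0.88 = 3.28
Σ_{i<j} σ_ij = 0.70
σ²_T = 3.28 + 2 × 0.70 = 4.68
α = (k/(k−1))·(1 − Σσᵢ²/σ²_T) = (3/2)·(1 − 3.28/4.68) = 0.449

α = 0.449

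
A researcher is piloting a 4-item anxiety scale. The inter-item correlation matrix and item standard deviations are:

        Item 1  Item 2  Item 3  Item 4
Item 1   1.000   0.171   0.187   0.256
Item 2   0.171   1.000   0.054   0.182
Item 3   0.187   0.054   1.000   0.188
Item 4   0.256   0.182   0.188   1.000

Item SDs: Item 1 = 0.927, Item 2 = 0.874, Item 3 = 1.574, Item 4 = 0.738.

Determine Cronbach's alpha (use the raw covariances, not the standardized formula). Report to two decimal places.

α = 0.40

Σσ²ᵢ = 0.927² + 0.874² + 1.574² + 0.738² = 4.6453
Covariances σ_ij = r_ij · s_i · s_j:
  σ(Item 1,Item 2) = 0.171 × 0.927 × 0.874 = 0.1385
  σ(Item 1,Item 3) = 0.187 × 0.927 × 1.574 = 0.2729
  σ(Item 1,Item 4) = 0.256 × 0.927 × 0.738 = 0.1751
  σ(Item 2,Item 3) = 0.054 × 0.874 × 1.574 = 0.0743
  σ(Item 2,Item 4) = 0.182 × 0.874 × 0.738 = 0.1174
  σ(Item 3,Item 4) = 0.188 × 1.574 × 0.738 = 0.2184
σ²_T = Σσ²ᵢ + 2·Σσ_ij = 4.6453 + 2 × 0.9966 = 6.6385
α = (4/3)·(1 − 4.6453/6.6385) = 0.40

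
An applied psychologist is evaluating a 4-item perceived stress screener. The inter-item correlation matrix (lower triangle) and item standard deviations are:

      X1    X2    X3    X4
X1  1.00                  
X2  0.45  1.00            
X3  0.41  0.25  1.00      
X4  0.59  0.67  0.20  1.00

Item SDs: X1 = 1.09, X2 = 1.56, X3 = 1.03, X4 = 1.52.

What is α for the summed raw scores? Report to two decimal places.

Σσ²ᵢ = 1.09² + 1.56² + 1.03² + 1.52² = 6.9930
Covariances σ_ij = r_ij · s_i · s_j:
  σ(X1,X2) = 0.45 × 1.09 × 1.56 = 0.7652
  σ(X1,X3) = 0.41 × 1.09 × 1.03 = 0.4603
  σ(X1,X4) = 0.59 × 1.09 × 1.52 = 0.9775
  σ(X2,X3) = 0.25 × 1.56 × 1.03 = 0.4017
  σ(X2,X4) = 0.67 × 1.56 × 1.52 = 1.5887
  σ(X3,X4) = 0.20 × 1.03 × 1.52 = 0.3131
σ²_T = Σσ²ᵢ + 2·Σσ_ij = 6.9930 + 2 × 4.5065 = 16.0060
α = (4/3)·(1 − 6.9930/16.0060) = 0.75

α = 0.75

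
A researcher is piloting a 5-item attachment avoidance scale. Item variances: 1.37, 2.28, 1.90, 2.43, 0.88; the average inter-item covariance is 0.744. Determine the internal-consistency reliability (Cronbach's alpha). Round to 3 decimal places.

Cronbach's alpha = 0.783

sum of item variances = 1.37 + 2.28 + 1.90 + 2.43 + 0.88 = 8.86
Sum of the 10 distinct covariances = 10 × 0.744 = 7.440
σ²_total = sum of item variances + 2·Σcov = 8.86 + 2 × 7.440 = 23.740
α = (5/4)·(1 − 8.86/23.740) = 0.783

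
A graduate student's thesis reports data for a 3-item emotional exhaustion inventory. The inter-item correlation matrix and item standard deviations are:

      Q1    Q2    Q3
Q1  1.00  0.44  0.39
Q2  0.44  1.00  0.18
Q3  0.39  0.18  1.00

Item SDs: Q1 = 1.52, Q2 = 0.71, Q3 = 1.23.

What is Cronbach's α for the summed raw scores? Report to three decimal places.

α = 0.579

Σσ²ᵢ = 1.52² + 0.71² + 1.23² = 4.3274
Covariances σ_ij = r_ij · s_i · s_j:
  σ(Q1,Q2) = 0.44 × 1.52 × 0.71 = 0.4748
  σ(Q1,Q3) = 0.39 × 1.52 × 1.23 = 0.7291
  σ(Q2,Q3) = 0.18 × 0.71 × 1.23 = 0.1572
σ²_T = Σσ²ᵢ + 2·Σσ_ij = 4.3274 + 2 × 1.3611 = 7.0496
α = (3/2)·(1 − 4.3274/7.0496) = 0.579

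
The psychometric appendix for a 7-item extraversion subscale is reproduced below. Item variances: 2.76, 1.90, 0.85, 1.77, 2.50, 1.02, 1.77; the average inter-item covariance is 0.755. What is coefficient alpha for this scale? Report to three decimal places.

α = 0.835

ΣVar(i) = 2.76 + 1.90 + 0.85 + 1.77 + 2.50 + 1.02 + 1.77 = 12.57
Sum of the 21 distinct covariances = 21 × 0.755 = 15.855
σ²_total = ΣVar(i) + 2·Σcov = 12.57 + 2 × 15.855 = 44.280
α = (7/6)·(1 − 12.57/44.280) = 0.835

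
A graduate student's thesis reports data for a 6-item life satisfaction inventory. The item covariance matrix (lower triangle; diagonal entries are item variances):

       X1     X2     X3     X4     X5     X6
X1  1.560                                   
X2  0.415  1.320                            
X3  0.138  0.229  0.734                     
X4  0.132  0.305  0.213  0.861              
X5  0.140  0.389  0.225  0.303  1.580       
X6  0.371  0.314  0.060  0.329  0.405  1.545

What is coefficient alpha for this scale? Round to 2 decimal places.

Σσᵢ² = 1.560 + 1.320 + 0.734 + 0.861 + 1.580 + 1.545 = 7.600
Σ_{i<j} σ_ij = 3.968
σ²_T = 7.600 + 2 × 3.968 = 15.536
α = (k/(k−1))·(1 − Σσᵢ²/σ²_T) = (6/5)·(1 − 7.600/15.536) = 0.61

α = 0.61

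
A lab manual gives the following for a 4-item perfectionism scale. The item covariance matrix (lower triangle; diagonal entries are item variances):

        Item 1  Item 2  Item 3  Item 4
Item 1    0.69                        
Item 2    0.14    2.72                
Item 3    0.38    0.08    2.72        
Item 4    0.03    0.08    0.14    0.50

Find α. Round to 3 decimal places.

sum of item variances = 0.69 + 2.72 + 2.72 + 0.50 = 6.63
Sum of the distinct covariances = 0.85
Var(T) = 6.63 + 2 × 0.85 = 8.33
α = (k/(k−1))·(1 − sum of item variances/Var(T)) = (4/3)·(1 − 6.63/8.33) = 0.272

α = 0.272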